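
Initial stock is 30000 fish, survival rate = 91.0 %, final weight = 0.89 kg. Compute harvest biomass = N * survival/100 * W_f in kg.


Survivors = 30000 * 91.0/100 = 27300 fish
Harvest biomass = survivors * W_f = 27300 * 0.89 = 24297 kg

24297 kg


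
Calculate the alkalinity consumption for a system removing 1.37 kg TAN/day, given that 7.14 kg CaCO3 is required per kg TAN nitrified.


Alkalinity factor: 7.14 kg CaCO3 consumed per kg TAN nitrified
alk = 1.37 kg TAN * 7.14 = 9.7818 kg CaCO3/day

9.7818 kg CaCO3/day


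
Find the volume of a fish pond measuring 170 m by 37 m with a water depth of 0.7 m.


Base area = L * W = 170 * 37 = 6290 m^2
Volume = area * depth = 6290 * 0.7 = 4403 m^3

4403 m^3


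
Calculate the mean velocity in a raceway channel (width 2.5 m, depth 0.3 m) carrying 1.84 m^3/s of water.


Cross-sectional area = W * d = 2.5 * 0.3 = 0.75 m^2
Velocity = Q / A = 1.84 / 0.75 = 2.45333 m/s

2.45333 m/s


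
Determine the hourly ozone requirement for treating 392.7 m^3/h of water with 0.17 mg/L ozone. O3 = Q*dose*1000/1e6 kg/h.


O3 demand (mg/h) = Q * dose * 1000 = 392.7 * 0.17 * 1000 = 66759 mg/h
Convert mg to kg: 66759 / 1e6 = 0.066759 kg/h

0.066759 kg/h


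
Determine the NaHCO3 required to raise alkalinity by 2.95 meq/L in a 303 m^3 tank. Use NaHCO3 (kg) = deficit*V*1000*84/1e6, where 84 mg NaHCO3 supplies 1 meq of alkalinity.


Tank volume in L = 303 m^3 * 1000 = 303000 L
Total meq required = 2.95 meq/L * 303000 L = 893850 meq
NaHCO3 mass = 893850 meq * 84 mg/meq / 1e6 = 75.0834 kg

75.0834 kg


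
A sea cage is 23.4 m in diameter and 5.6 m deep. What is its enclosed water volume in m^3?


r = d/2 = 23.4/2 = 11.7 m
Base area = pi*r^2 = pi*11.7^2 = 430.05262 m^2
Volume = 430.05262 * 5.6 = 2408.29 m^3

2408.29 m^3


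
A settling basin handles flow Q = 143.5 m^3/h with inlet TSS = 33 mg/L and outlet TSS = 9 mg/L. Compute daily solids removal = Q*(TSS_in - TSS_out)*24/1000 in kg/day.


Concentration drop: TSS_in - TSS_out = 33 - 9 = 24 mg/L
Hourly solids removed = Q * dTSS = 143.5 m^3/h * 24 mg/L = 3444 g/h  (m^3/h * mg/L = g/h)
Daily solids removed = 3444 * 24 = 82656 g/day
Convert g to kg: 82656 / 1000 = 82.656 kg/day

82.656 kg/day


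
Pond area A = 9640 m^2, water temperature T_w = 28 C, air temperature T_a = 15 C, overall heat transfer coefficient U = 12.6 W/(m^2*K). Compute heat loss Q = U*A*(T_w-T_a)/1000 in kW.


Temperature difference dT = 28 - 15 = 13 K
Heat loss (W) = U * A * dT = 12.6 * 9640 * 13 = 1579032 W
Convert to kW: 1579032 / 1000 = 1579.032 kW

1579.032 kW


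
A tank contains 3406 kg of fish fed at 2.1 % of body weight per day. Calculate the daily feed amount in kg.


Feeding rate fraction = 2.1% / 100 = 0.021
Daily feed = 3406 kg * 0.021 = 71.526 kg/day

71.526 kg/day


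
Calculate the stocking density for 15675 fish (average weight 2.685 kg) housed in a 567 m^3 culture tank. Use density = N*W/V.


Total biomass = 15675 fish * 2.685 kg = 42087.375 kg
Density = total biomass / volume = 42087.375 / 567 = 74.2282 kg/m^3

74.2282 kg/m^3


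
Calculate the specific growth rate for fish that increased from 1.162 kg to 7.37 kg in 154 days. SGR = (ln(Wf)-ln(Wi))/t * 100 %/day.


ln(W_f) = ln(7.37) = 1.9974177
ln(W_i) = ln(1.162) = 0.15014266
ln(W_f) - ln(W_i) = 1.9974177 - 0.15014266 = 1.847275
SGR = 1.847275 / 154 * 100 = 1.19953 %/day

1.19953 %/day


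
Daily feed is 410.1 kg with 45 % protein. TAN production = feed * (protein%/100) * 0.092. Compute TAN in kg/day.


Protein in feed = 410.1 * 45/100 = 184.545 kg/day
TAN = protein * 0.092 = 184.545 * 0.092 = 16.97814 kg/day

16.97814 kg/day


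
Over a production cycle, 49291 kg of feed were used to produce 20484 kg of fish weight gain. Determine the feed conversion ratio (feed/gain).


FCR = feed consumed / weight gained
FCR = 49291 kg / 20484 kg = 2.40632

2.40632


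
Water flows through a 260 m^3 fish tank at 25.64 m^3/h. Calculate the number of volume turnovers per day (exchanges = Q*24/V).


Daily flow volume = 25.64 m^3/h * 24 h = 615.36 m^3/day
Exchanges = daily flow / tank volume = 615.36 / 260 = 2.36677 exchanges/day

2.36677 exchanges/day


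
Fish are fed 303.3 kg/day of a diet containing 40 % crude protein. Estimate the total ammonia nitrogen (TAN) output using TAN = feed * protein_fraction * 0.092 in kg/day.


Protein in feed = 303.3 * 40/100 = 121.32 kg/day
TAN = protein * 0.092 = 121.32 * 0.092 = 11.16144 kg/day

11.16144 kg/day


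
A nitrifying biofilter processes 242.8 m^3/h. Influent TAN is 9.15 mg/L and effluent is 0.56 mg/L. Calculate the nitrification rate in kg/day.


Concentration drop: TAN_in - TAN_out = 9.15 - 0.56 = 8.59 mg/L
Hourly TAN removed = Q * dTAN = 242.8 m^3/h * 8.59 mg/L = 2085.652 g/h  (m^3/h * mg/L = g/h)
Daily TAN removed = 2085.652 * 24 = 50055.648 g/day
Convert to kg/day: 50055.648 / 1000 = 50.055648 kg/day

50.055648 kg/day


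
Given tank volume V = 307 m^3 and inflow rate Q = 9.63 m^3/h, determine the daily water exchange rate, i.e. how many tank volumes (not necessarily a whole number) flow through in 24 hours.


Daily flow volume = 9.63 m^3/h * 24 h = 231.12 m^3/day
Exchanges = daily flow / tank volume = 231.12 / 307 = 0.752834 exchanges/day

0.752834 exchanges/day


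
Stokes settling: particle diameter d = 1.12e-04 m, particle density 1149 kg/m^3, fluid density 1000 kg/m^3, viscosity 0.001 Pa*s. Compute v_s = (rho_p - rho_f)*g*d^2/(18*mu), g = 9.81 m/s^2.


Density difference: rho_p - rho_f = 1149 - 1000 = 149 kg/m^3
d^2 = (1.12e-04)^2 = 1.2544e-08 m^2
Numerator = (rho_p - rho_f) * g * d^2 = 149 * 9.81 * 1.2544e-08 = 1.8335439e-05
Denominator = 18 * mu = 18 * 0.001 = 0.018
v_s = 1.8335439e-05 / 0.018 = 0.00101864 m/s
Check: Re = rho_f * v_s * d / mu = 1000 * 0.00101864 * 1.12e-04 / 0.001 = 0.114 < 1, so Stokes' law applies.

0.00101864 m/s


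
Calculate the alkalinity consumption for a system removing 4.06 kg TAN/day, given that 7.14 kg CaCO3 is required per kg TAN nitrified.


Alkalinity factor: 7.14 kg CaCO3 consumed per kg TAN nitrified
alk = 4.06 kg TAN * 7.14 = 28.9884 kg CaCO3/day

28.9884 kg CaCO3/day


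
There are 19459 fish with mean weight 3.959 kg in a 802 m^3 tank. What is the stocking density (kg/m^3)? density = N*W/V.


Total biomass = 19459 fish * 3.959 kg = 77038.181 kg
Density = total biomass / volume = 77038.181 / 802 = 96.0576 kg/m^3

96.0576 kg/m^3


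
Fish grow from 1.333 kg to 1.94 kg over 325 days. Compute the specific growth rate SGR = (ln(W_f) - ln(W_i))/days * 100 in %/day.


ln(W_f) = ln(1.94) = 0.66268797
ln(W_i) = ln(1.333) = 0.28743204
ln(W_f) - ln(W_i) = 0.66268797 - 0.28743204 = 0.37525593
SGR = 0.37525593 / 325 * 100 = 0.115463 %/day

0.115463 %/day


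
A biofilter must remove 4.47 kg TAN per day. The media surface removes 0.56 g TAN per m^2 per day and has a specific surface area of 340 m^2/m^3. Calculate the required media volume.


A = 4.47*1000 / 0.56 = 7982.1429 m^2
V = 7982.1429 / 340 = 23.4769

23.4769 m^3


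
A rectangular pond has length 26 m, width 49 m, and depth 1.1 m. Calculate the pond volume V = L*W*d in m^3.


Base area = L * W = 26 * 49 = 1274 m^2
Volume = area * depth = 1274 * 1.1 = 1401.4 m^3

1401.4 m^3


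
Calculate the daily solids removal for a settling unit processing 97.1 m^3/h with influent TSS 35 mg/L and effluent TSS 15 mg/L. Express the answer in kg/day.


Concentration drop: TSS_in - TSS_out = 35 - 15 = 20 mg/L
Hourly solids removed = Q * dTSS = 97.1 m^3/h * 20 mg/L = 1942 g/h  (m^3/h * mg/L = g/h)
Daily solids removed = 1942 * 24 = 46608 g/day
Convert g to kg: 46608 / 1000 = 46.608 kg/day

46.608 kg/day


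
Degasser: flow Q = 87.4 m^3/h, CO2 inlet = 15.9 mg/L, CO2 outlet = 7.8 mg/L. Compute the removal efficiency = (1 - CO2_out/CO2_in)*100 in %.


CO2_out / CO2_in = 7.8 / 15.9 = 0.49056604
Fraction remaining = 0.49056604
efficiency = (1 - 0.49056604) * 100 = 50.9434 %

50.9434 %


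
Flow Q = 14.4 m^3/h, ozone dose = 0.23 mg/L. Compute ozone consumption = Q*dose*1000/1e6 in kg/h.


O3 demand (mg/h) = Q * dose * 1000 = 14.4 * 0.23 * 1000 = 3312 mg/h
Convert mg to kg: 3312 / 1e6 = 0.003312 kg/h

0.003312 kg/h


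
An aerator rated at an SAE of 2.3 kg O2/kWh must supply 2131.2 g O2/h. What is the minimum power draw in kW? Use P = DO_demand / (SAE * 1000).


SAE in g O2/kWh = 2.3 * 1000 = 2300 g/kWh
P = DO_demand / SAE_g = 2131.2 / 2300 = 0.926609 kW

0.926609 kW


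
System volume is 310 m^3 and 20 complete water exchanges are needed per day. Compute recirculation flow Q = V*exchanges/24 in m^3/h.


Daily recirculation volume = 310 m^3 * 20 = 6200 m^3/day
Flow rate Q = daily volume / 24 h = 6200 / 24 = 258.333 m^3/h

258.333 m^3/h


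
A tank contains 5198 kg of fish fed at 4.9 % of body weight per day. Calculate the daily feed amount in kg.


Feeding rate fraction = 4.9% / 100 = 0.049
Daily feed = 5198 kg * 0.049 = 254.702 kg/day

254.702 kg/day


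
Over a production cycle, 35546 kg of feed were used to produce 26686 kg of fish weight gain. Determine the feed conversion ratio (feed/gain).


FCR = feed consumed / weight gained
FCR = 35546 kg / 26686 kg = 1.33201

1.33201


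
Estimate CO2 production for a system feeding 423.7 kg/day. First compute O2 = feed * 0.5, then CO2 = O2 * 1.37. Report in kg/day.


O2 = 423.7 * 0.5 = 211.85
CO2 = 211.85 * 1.37 = 290.2345

290.2345 kg/day


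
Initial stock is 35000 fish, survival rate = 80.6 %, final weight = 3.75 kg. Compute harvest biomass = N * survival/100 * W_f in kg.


Survivors = 35000 * 80.6/100 = 28210 fish
Harvest biomass = survivors * W_f = 28210 * 3.75 = 105787.5 kg

105787.5 kg


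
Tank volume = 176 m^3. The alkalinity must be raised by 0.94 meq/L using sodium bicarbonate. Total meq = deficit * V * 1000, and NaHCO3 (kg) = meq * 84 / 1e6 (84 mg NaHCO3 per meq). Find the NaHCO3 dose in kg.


Tank volume in L = 176 m^3 * 1000 = 176000 L
Total meq required = 0.94 meq/L * 176000 L = 165440 meq
NaHCO3 mass = 165440 meq * 84 mg/meq / 1e6 = 13.897 kg

13.897 kg


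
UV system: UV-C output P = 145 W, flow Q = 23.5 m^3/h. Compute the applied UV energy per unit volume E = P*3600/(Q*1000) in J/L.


Energy delivered per hour = 145 W * 3600 s = 522000 J/h
Volume treated per hour = 23.5 m^3/h * 1000 = 23500 L/h
dose = 522000 / 23500 = 22.2128 J/L

22.2128 J/L


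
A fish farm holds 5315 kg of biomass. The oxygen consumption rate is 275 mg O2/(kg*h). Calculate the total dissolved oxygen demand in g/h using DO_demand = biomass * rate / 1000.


Total O2 consumption (mg/h) = 5315 kg * 275 mg/(kg*h) = 1461625 mg/h
Convert to g/h: 1461625 / 1000 = 1461.625 g/h

1461.625 g/h


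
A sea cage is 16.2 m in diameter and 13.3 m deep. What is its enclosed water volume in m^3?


r = d/2 = 16.2/2 = 8.1 m
Base area = pi*r^2 = pi*8.1^2 = 206.11989 m^2
Volume = 206.11989 * 13.3 = 2741.39 m^3

2741.39 m^3


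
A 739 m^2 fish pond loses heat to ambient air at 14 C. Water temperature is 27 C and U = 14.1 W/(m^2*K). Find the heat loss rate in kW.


Temperature difference dT = 27 - 14 = 13 K
Heat loss (W) = U * A * dT = 14.1 * 739 * 13 = 135458.7 W
Convert to kW: 135458.7 / 1000 = 135.4587 kW

135.4587 kW


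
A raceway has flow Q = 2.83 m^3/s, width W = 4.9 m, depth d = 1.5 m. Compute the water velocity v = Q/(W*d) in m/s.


Cross-sectional area = W * d = 4.9 * 1.5 = 7.35 m^2
Velocity = Q / A = 2.83 / 7.35 = 0.385034 m/s

0.385034 m/s


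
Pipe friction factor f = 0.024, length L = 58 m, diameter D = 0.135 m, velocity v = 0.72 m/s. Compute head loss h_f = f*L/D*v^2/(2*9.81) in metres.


v^2 = 0.72^2 = 0.5184 m^2/s^2
L/D = 58/0.135 = 429.62963
h_f = f*(L/D)*v^2/(2g) = 0.024 * 429.62963 * 0.5184 / 19.62 = 0.27244 m

0.27244 m


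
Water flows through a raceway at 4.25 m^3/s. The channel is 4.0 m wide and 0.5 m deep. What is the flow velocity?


Cross-sectional area = W * d = 4.0 * 0.5 = 2 m^2
Velocity = Q / A = 4.25 / 2 = 2.125 m/s

2.125 m/s


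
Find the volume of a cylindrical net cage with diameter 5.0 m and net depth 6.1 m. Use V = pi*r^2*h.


r = d/2 = 5.0/2 = 2.5 m
Base area = pi*r^2 = pi*2.5^2 = 19.634954 m^2
Volume = 19.634954 * 6.1 = 119.773 m^3

119.773 m^3


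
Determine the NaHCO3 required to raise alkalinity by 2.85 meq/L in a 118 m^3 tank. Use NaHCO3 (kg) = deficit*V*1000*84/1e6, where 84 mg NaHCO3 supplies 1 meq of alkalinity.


Tank volume in L = 118 m^3 * 1000 = 118000 L
Total meq required = 2.85 meq/L * 118000 L = 336300 meq
NaHCO3 mass = 336300 meq * 84 mg/meq / 1e6 = 28.2492 kg

28.2492 kg


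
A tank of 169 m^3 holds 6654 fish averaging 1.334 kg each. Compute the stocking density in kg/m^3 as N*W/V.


Total biomass = 6654 fish * 1.334 kg = 8876.436 kg
Density = total biomass / volume = 8876.436 / 169 = 52.5233 kg/m^3

52.5233 kg/m^3


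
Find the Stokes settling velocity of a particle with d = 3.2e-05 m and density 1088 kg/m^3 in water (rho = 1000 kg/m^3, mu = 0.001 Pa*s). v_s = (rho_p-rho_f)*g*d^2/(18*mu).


Density difference: rho_p - rho_f = 1088 - 1000 = 88 kg/m^3
d^2 = (3.2e-05)^2 = 1.024e-09 m^2
Numerator = (rho_p - rho_f) * g * d^2 = 88 * 9.81 * 1.024e-09 = 8.8399872e-07
Denominator = 18 * mu = 18 * 0.001 = 0.018
v_s = 8.8399872e-07 / 0.018 = 4.9111e-05 m/s
Check: Re = rho_f * v_s * d / mu = 1000 * 4.9111e-05 * 3.2e-05 / 0.001 = 0.00157 < 1, so Stokes' law applies.

4.9111e-05 m/s


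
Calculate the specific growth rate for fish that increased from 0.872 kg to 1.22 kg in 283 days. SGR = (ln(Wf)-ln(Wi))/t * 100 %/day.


ln(W_f) = ln(1.22) = 0.19885086
ln(W_i) = ln(0.872) = -0.13696586
ln(W_f) - ln(W_i) = 0.19885086 - -0.13696586 = 0.33581672
SGR = 0.33581672 / 283 * 100 = 0.118663 %/day

0.118663 %/day


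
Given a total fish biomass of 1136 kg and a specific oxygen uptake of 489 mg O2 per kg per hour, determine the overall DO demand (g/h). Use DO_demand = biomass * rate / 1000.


Total O2 consumption (mg/h) = 1136 kg * 489 mg/(kg*h) = 555504 mg/h
Convert to g/h: 555504 / 1000 = 555.504 g/h

555.504 g/h


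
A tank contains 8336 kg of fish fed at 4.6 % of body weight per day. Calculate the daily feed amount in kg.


Feeding rate fraction = 4.6% / 100 = 0.046
Daily feed = 8336 kg * 0.046 = 383.456 kg/day

383.456 kg/day


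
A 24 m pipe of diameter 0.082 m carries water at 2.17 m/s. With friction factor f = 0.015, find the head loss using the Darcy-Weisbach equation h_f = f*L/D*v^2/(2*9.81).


v^2 = 2.17^2 = 4.7089 m^2/s^2
L/D = 24/0.082 = 292.68293
h_f = f*(L/D)*v^2/(2g) = 0.015 * 292.68293 * 4.7089 / 19.62 = 1.05368 m

1.05368 m


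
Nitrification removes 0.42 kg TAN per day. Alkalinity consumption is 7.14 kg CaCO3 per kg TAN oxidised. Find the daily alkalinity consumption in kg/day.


Alkalinity factor: 7.14 kg CaCO3 consumed per kg TAN nitrified
alk = 0.42 kg TAN * 7.14 = 2.9988 kg CaCO3/day

2.9988 kg CaCO3/day


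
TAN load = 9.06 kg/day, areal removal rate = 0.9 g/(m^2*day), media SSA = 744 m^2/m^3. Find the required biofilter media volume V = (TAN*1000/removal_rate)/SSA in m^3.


A = 9.06*1000 / 0.9 = 10066.667 m^2
V = 10066.667 / 744 = 13.5305

13.5305 m^3


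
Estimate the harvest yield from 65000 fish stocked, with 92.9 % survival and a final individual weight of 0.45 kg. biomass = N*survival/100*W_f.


Survivors = 65000 * 92.9/100 = 60385 fish
Harvest biomass = survivors * W_f = 60385 * 0.45 = 27173.25 kg

27173.25 kg


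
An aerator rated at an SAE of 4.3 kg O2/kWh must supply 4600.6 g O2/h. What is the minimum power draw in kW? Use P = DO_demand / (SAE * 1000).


SAE in g O2/kWh = 4.3 * 1000 = 4300 g/kWh
P = DO_demand / SAE_g = 4600.6 / 4300 = 1.06991 kW

1.06991 kW


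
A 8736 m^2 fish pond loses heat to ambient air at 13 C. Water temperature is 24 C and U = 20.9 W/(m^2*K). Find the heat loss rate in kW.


Temperature difference dT = 24 - 13 = 11 K
Heat loss (W) = U * A * dT = 20.9 * 8736 * 11 = 2008406.4 W
Convert to kW: 2008406.4 / 1000 = 2008.4064 kW

2008.4064 kW


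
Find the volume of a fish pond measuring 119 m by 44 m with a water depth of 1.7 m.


Base area = L * W = 119 * 44 = 5236 m^2
Volume = area * depth = 5236 * 1.7 = 8901.2 m^3

8901.2 m^3


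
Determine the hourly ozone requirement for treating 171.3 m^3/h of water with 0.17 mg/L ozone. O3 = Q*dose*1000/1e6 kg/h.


O3 demand (mg/h) = Q * dose * 1000 = 171.3 * 0.17 * 1000 = 29121 mg/h
Convert mg to kg: 29121 / 1e6 = 0.029121 kg/h

0.029121 kg/h


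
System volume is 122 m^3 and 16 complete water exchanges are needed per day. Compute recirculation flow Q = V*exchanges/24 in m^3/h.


Daily recirculation volume = 122 m^3 * 16 = 1952 m^3/day
Flow rate Q = daily volume / 24 h = 1952 / 24 = 81.3333 m^3/h

81.3333 m^3/h


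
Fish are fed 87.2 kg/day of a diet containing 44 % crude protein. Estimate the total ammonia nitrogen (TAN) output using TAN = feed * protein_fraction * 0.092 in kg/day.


Protein in feed = 87.2 * 44/100 = 38.368 kg/day
TAN = protein * 0.092 = 38.368 * 0.092 = 3.529856 kg/day

3.529856 kg/day


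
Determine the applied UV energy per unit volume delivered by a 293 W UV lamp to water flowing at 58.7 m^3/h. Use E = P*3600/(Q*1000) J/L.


Energy delivered per hour = 293 W * 3600 s = 1054800 J/h
Volume treated per hour = 58.7 m^3/h * 1000 = 58700 L/h
dose = 1054800 / 58700 = 17.9693 J/L

17.9693 J/L


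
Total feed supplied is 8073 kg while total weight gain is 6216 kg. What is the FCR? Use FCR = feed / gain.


FCR = feed consumed / weight gained
FCR = 8073 kg / 6216 kg = 1.29875

1.29875


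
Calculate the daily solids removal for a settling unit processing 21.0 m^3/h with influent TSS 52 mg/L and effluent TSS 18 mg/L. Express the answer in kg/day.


Concentration drop: TSS_in - TSS_out = 52 - 18 = 34 mg/L
Hourly solids removed = Q * dTSS = 21.0 m^3/h * 34 mg/L = 714 g/h  (m^3/h * mg/L = g/h)
Daily solids removed = 714 * 24 = 17136 g/day
Convert g to kg: 17136 / 1000 = 17.136 kg/day

17.136 kg/day


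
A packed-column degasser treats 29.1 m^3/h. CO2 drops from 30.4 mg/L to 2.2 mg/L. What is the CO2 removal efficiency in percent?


CO2_out / CO2_in = 2.2 / 30.4 = 0.072368421
Fraction remaining = 0.072368421
efficiency = (1 - 0.072368421) * 100 = 92.7632 %

92.7632 %


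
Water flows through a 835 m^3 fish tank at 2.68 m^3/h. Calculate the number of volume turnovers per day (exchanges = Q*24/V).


Daily flow volume = 2.68 m^3/h * 24 h = 64.32 m^3/day
Exchanges = daily flow / tank volume = 64.32 / 835 = 0.0770299 exchanges/day

0.0770299 exchanges/day


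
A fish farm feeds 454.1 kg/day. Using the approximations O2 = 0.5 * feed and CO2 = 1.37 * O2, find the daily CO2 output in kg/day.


O2 = 454.1 * 0.5 = 227.05
CO2 = 227.05 * 1.37 = 311.0585

311.0585 kg/day


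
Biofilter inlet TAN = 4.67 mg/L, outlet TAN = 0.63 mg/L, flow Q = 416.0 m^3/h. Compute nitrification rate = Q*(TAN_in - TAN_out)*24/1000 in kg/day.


Concentration drop: TAN_in - TAN_out = 4.67 - 0.63 = 4.04 mg/L
Hourly TAN removed = Q * dTAN = 416.0 m^3/h * 4.04 mg/L = 1680.64 g/h  (m^3/h * mg/L = g/h)
Daily TAN removed = 1680.64 * 24 = 40335.36 g/day
Convert to kg/day: 40335.36 / 1000 = 40.33536 kg/day

40.33536 kg/day


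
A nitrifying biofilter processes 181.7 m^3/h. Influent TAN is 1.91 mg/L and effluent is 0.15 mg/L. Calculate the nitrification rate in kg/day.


Concentration drop: TAN_in - TAN_out = 1.91 - 0.15 = 1.76 mg/L
Hourly TAN removed = Q * dTAN = 181.7 m^3/h * 1.76 mg/L = 319.792 g/h  (m^3/h * mg/L = g/h)
Daily TAN removed = 319.792 * 24 = 7675.008 g/day
Convert to kg/day: 7675.008 / 1000 = 7.675008 kg/day

7.675008 kg/day


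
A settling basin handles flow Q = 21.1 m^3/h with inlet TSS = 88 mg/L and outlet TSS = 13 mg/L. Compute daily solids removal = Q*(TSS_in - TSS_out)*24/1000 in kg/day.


Concentration drop: TSS_in - TSS_out = 88 - 13 = 75 mg/L
Hourly solids removed = Q * dTSS = 21.1 m^3/h * 75 mg/L = 1582.5 g/h  (m^3/h * mg/L = g/h)
Daily solids removed = 1582.5 * 24 = 37980 g/day
Convert g to kg: 37980 / 1000 = 37.98 kg/day

37.98 kg/day


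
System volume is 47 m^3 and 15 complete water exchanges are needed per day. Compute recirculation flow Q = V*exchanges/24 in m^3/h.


Daily recirculation volume = 47 m^3 * 15 = 705 m^3/day
Flow rate Q = daily volume / 24 h = 705 / 24 = 29.375 m^3/h

29.375 m^3/h


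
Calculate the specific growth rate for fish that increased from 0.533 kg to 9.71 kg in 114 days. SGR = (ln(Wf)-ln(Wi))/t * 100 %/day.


ln(W_f) = ln(9.71) = 2.2731563
ln(W_i) = ln(0.533) = -0.62923385
ln(W_f) - ln(W_i) = 2.2731563 - -0.62923385 = 2.9023902
SGR = 2.9023902 / 114 * 100 = 2.54596 %/day

2.54596 %/day


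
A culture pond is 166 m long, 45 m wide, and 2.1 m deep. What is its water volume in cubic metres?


Base area = L * W = 166 * 45 = 7470 m^2
Volume = area * depth = 7470 * 2.1 = 15687 m^3

15687 m^3


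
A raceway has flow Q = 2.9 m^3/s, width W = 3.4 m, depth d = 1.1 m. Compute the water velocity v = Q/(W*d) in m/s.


Cross-sectional area = W * d = 3.4 * 1.1 = 3.74 m^2
Velocity = Q / A = 2.9 / 3.74 = 0.775401 m/s

0.775401 m/s


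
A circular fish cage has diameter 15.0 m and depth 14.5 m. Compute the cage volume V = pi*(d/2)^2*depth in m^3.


r = d/2 = 15.0/2 = 7.5 m
Base area = pi*r^2 = pi*7.5^2 = 176.71459 m^2
Volume = 176.71459 * 14.5 = 2562.36 m^3

2562.36 m^3


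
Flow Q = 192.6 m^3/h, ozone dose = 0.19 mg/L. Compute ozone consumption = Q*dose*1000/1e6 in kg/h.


O3 demand (mg/h) = Q * dose * 1000 = 192.6 * 0.19 * 1000 = 36594 mg/h
Convert mg to kg: 36594 / 1e6 = 0.036594 kg/h

0.036594 kg/h


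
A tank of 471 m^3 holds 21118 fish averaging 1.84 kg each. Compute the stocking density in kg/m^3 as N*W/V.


Total biomass = 21118 fish * 1.84 kg = 38857.12 kg
Density = total biomass / volume = 38857.12 / 471 = 82.4992 kg/m^3

82.4992 kg/m^3


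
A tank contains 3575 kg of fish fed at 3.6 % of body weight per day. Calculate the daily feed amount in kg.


Feeding rate fraction = 3.6% / 100 = 0.036
Daily feed = 3575 kg * 0.036 = 128.7 kg/day

128.7 kg/day


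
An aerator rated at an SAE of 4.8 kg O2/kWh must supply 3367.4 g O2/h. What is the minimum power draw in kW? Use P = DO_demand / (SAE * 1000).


SAE in g O2/kWh = 4.8 * 1000 = 4800 g/kWh
P = DO_demand / SAE_g = 3367.4 / 4800 = 0.701542 kW

0.701542 kW


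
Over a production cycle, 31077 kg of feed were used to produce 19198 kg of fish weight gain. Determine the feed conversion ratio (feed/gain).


FCR = feed consumed / weight gained
FCR = 31077 kg / 19198 kg = 1.61876

1.61876


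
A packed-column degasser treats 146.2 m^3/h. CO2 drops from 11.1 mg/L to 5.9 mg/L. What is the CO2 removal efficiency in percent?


CO2_out / CO2_in = 5.9 / 11.1 = 0.53153153
Fraction remaining = 0.53153153
efficiency = (1 - 0.53153153) * 100 = 46.8468 %

46.8468 %


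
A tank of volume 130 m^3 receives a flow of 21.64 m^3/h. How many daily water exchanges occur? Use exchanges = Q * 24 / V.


Daily flow volume = 21.64 m^3/h * 24 h = 519.36 m^3/day
Exchanges = daily flow / tank volume = 519.36 / 130 = 3.99508 exchanges/day

3.99508 exchanges/day


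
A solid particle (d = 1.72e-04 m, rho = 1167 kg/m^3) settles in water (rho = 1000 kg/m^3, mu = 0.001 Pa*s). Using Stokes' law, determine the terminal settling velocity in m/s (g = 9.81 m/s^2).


Density difference: rho_p - rho_f = 1167 - 1000 = 167 kg/m^3
d^2 = (1.72e-04)^2 = 2.9584e-08 m^2
Numerator = (rho_p - rho_f) * g * d^2 = 167 * 9.81 * 2.9584e-08 = 4.846658e-05
Denominator = 18 * mu = 18 * 0.001 = 0.018
v_s = 4.846658e-05 / 0.018 = 0.00269259 m/s
Check: Re = rho_f * v_s * d / mu = 1000 * 0.00269259 * 1.72e-04 / 0.001 = 0.463 < 1, so Stokes' law applies.

0.00269259 m/s


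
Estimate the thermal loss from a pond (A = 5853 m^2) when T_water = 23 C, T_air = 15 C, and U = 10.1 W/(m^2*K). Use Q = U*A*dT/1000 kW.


Temperature difference dT = 23 - 15 = 8 K
Heat loss (W) = U * A * dT = 10.1 * 5853 * 8 = 472922.4 W
Convert to kW: 472922.4 / 1000 = 472.9224 kW

472.9224 kW


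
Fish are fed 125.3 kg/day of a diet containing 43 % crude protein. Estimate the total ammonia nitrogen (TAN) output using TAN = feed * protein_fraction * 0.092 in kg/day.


Protein in feed = 125.3 * 43/100 = 53.879 kg/day
TAN = protein * 0.092 = 53.879 * 0.092 = 4.956868 kg/day

4.956868 kg/day


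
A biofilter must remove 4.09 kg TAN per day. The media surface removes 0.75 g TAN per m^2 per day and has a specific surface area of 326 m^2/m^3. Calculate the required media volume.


A = 4.09*1000 / 0.75 = 5453.3333 m^2
V = 5453.3333 / 326 = 16.728

16.728 m^3


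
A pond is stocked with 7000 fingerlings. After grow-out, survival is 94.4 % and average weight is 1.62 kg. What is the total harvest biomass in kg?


Survivors = 7000 * 94.4/100 = 6608 fish
Harvest biomass = survivors * W_f = 6608 * 1.62 = 10704.96 kg

10704.96 kg


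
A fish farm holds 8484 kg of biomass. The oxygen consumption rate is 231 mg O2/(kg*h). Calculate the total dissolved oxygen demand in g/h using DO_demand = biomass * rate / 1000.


Total O2 consumption (mg/h) = 8484 kg * 231 mg/(kg*h) = 1959804 mg/h
Convert to g/h: 1959804 / 1000 = 1959.804 g/h

1959.804 g/h


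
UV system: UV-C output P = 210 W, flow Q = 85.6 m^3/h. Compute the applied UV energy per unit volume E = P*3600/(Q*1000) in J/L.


Energy delivered per hour = 210 W * 3600 s = 756000 J/h
Volume treated per hour = 85.6 m^3/h * 1000 = 85600 L/h
dose = 756000 / 85600 = 8.83178 J/L

8.83178 J/L


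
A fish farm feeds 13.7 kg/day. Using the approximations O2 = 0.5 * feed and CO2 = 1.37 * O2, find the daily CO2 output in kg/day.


O2 = 13.7 * 0.5 = 6.85
CO2 = 6.85 * 1.37 = 9.3845

9.3845 kg/day


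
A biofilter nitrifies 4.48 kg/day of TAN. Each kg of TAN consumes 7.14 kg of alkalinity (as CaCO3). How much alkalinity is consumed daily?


Alkalinity factor: 7.14 kg CaCO3 consumed per kg TAN nitrified
alk = 4.48 kg TAN * 7.14 = 31.9872 kg CaCO3/day

31.9872 kg CaCO3/day


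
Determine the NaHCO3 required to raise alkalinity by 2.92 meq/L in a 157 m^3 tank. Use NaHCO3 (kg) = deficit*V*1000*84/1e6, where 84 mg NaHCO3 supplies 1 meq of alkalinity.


Tank volume in L = 157 m^3 * 1000 = 157000 L
Total meq required = 2.92 meq/L * 157000 L = 458440 meq
NaHCO3 mass = 458440 meq * 84 mg/meq / 1e6 = 38.509 kg

38.509 kg


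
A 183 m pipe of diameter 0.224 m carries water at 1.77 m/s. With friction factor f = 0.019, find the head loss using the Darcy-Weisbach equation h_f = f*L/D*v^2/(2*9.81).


v^2 = 1.77^2 = 3.1329 m^2/s^2
L/D = 183/0.224 = 816.96429
h_f = f*(L/D)*v^2/(2g) = 0.019 * 816.96429 * 3.1329 / 19.62 = 2.47859 m

2.47859 m


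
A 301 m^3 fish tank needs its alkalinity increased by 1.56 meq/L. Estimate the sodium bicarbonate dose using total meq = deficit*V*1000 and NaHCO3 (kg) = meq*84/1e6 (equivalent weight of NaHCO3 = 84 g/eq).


Tank volume in L = 301 m^3 * 1000 = 301000 L
Total meq required = 1.56 meq/L * 301000 L = 469560 meq
NaHCO3 mass = 469560 meq * 84 mg/meq / 1e6 = 39.443 kg

39.443 kg


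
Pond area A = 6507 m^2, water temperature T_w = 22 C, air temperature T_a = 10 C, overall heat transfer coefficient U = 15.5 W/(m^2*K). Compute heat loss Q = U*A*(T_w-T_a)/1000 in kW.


Temperature difference dT = 22 - 10 = 12 K
Heat loss (W) = U * A * dT = 15.5 * 6507 * 12 = 1210302 W
Convert to kW: 1210302 / 1000 = 1210.302 kW

1210.302 kW


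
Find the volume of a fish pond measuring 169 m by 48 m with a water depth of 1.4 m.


Base area = L * W = 169 * 48 = 8112 m^2
Volume = area * depth = 8112 * 1.4 = 11356.8 m^3

11356.8 m^3


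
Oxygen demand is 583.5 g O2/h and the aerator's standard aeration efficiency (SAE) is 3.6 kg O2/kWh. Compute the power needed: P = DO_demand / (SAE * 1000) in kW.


SAE in g O2/kWh = 3.6 * 1000 = 3600 g/kWh
P = DO_demand / SAE_g = 583.5 / 3600 = 0.162083 kW

0.162083 kW


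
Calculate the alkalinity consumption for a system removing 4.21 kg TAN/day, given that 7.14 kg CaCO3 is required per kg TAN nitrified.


Alkalinity factor: 7.14 kg CaCO3 consumed per kg TAN nitrified
alk = 4.21 kg TAN * 7.14 = 30.0594 kg CaCO3/day

30.0594 kg CaCO3/day


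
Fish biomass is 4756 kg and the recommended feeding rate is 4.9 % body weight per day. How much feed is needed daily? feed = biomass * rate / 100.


Feeding rate fraction = 4.9% / 100 = 0.049
Daily feed = 4756 kg * 0.049 = 233.044 kg/day

233.044 kg/day


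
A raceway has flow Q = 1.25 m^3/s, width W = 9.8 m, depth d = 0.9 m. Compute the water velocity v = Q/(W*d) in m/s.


Cross-sectional area = W * d = 9.8 * 0.9 = 8.82 m^2
Velocity = Q / A = 1.25 / 8.82 = 0.141723 m/s

0.141723 m/s


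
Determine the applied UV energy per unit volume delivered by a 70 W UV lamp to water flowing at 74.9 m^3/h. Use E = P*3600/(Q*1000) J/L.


Energy delivered per hour = 70 W * 3600 s = 252000 J/h
Volume treated per hour = 74.9 m^3/h * 1000 = 74900 L/h
dose = 252000 / 74900 = 3.36449 J/L

3.36449 J/L


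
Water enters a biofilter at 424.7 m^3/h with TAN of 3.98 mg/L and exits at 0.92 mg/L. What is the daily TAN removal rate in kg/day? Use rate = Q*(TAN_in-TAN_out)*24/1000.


Concentration drop: TAN_in - TAN_out = 3.98 - 0.92 = 3.06 mg/L
Hourly TAN removed = Q * dTAN = 424.7 m^3/h * 3.06 mg/L = 1299.582 g/h  (m^3/h * mg/L = g/h)
Daily TAN removed = 1299.582 * 24 = 31189.968 g/day
Convert to kg/day: 31189.968 / 1000 = 31.189968 kg/day

31.189968 kg/day


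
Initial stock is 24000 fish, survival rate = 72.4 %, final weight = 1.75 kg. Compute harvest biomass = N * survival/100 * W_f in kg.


Survivors = 24000 * 72.4/100 = 17376 fish
Harvest biomass = survivors * W_f = 17376 * 1.75 = 30408 kg

30408 kg


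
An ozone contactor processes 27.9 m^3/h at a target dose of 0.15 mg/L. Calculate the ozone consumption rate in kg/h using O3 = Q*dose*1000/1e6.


O3 demand (mg/h) = Q * dose * 1000 = 27.9 * 0.15 * 1000 = 4185 mg/h
Convert mg to kg: 4185 / 1e6 = 0.004185 kg/h

0.004185 kg/h


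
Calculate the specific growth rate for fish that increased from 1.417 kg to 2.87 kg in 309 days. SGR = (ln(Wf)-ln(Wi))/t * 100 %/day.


ln(W_f) = ln(2.87) = 1.054312
ln(W_i) = ln(1.417) = 0.34854196
ln(W_f) - ln(W_i) = 1.054312 - 0.34854196 = 0.70577004
SGR = 0.70577004 / 309 * 100 = 0.228405 %/day

0.228405 %/day


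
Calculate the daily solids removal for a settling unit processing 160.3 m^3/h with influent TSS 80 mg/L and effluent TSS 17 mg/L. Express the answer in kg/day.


Concentration drop: TSS_in - TSS_out = 80 - 17 = 63 mg/L
Hourly solids removed = Q * dTSS = 160.3 m^3/h * 63 mg/L = 10098.9 g/h  (m^3/h * mg/L = g/h)
Daily solids removed = 10098.9 * 24 = 242373.6 g/day
Convert g to kg: 242373.6 / 1000 = 242.3736 kg/day

242.3736 kg/day


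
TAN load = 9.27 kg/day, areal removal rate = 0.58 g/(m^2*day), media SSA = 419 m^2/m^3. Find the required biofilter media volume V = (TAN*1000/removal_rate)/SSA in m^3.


A = 9.27*1000 / 0.58 = 15982.759 m^2
V = 15982.759 / 419 = 38.145

38.145 m^3


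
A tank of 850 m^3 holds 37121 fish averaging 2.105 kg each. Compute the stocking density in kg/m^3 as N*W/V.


Total biomass = 37121 fish * 2.105 kg = 78139.705 kg
Density = total biomass / volume = 78139.705 / 850 = 91.9291 kg/m^3

91.9291 kg/m^3


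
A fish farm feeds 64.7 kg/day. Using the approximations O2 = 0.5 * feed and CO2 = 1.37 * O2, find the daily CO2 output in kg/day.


O2 = 64.7 * 0.5 = 32.35
CO2 = 32.35 * 1.37 = 44.3195

44.3195 kg/day


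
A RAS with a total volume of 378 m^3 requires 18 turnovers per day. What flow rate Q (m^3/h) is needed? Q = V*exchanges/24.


Daily recirculation volume = 378 m^3 * 18 = 6804 m^3/day
Flow rate Q = daily volume / 24 h = 6804 / 24 = 283.5 m^3/h

283.5 m^3/h


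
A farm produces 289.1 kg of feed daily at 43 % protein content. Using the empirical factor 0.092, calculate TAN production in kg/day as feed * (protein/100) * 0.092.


Protein in feed = 289.1 * 43/100 = 124.313 kg/day
TAN = protein * 0.092 = 124.313 * 0.092 = 11.436796 kg/day

11.436796 kg/day


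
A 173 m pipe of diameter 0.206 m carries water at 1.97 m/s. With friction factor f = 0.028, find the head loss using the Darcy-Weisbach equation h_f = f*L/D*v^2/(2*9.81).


v^2 = 1.97^2 = 3.8809 m^2/s^2
L/D = 173/0.206 = 839.80583
h_f = f*(L/D)*v^2/(2g) = 0.028 * 839.80583 * 3.8809 / 19.62 = 4.65126 m

4.65126 m


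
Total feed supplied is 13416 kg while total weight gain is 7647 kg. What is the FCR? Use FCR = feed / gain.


FCR = feed consumed / weight gained
FCR = 13416 kg / 7647 kg = 1.75441

1.75441


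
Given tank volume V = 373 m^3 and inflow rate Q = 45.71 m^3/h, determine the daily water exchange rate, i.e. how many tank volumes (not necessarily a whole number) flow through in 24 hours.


Daily flow volume = 45.71 m^3/h * 24 h = 1097.04 m^3/day
Exchanges = daily flow / tank volume = 1097.04 / 373 = 2.94113 exchanges/day

2.94113 exchanges/day


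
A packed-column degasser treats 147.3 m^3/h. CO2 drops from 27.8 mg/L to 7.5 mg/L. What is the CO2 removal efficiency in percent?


CO2_out / CO2_in = 7.5 / 27.8 = 0.26978417
Fraction remaining = 0.26978417
efficiency = (1 - 0.26978417) * 100 = 73.0216 %

73.0216 %


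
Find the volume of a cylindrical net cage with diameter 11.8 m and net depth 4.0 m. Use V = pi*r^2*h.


r = d/2 = 11.8/2 = 5.9 m
Base area = pi*r^2 = pi*5.9^2 = 109.35884 m^2
Volume = 109.35884 * 4.0 = 437.435 m^3

437.435 m^3


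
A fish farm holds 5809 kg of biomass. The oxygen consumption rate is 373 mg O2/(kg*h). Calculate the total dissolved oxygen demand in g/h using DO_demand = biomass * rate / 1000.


Total O2 consumption (mg/h) = 5809 kg * 373 mg/(kg*h) = 2166757 mg/h
Convert to g/h: 2166757 / 1000 = 2166.757 g/h

2166.757 g/h


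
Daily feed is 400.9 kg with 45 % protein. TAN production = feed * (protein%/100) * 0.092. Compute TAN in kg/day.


Protein in feed = 400.9 * 45/100 = 180.405 kg/day
TAN = protein * 0.092 = 180.405 * 0.092 = 16.59726 kg/day

16.59726 kg/day


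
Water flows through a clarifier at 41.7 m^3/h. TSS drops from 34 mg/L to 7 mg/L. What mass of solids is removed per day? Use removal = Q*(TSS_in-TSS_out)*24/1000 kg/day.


Concentration drop: TSS_in - TSS_out = 34 - 7 = 27 mg/L
Hourly solids removed = Q * dTSS = 41.7 m^3/h * 27 mg/L = 1125.9 g/h  (m^3/h * mg/L = g/h)
Daily solids removed = 1125.9 * 24 = 27021.6 g/day
Convert g to kg: 27021.6 / 1000 = 27.0216 kg/day

27.0216 kg/day


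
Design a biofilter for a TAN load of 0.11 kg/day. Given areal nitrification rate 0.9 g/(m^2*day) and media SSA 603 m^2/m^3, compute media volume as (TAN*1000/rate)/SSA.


A = 0.11*1000 / 0.9 = 122.22222 m^2
V = 122.22222 / 603 = 0.20269

0.20269 m^3


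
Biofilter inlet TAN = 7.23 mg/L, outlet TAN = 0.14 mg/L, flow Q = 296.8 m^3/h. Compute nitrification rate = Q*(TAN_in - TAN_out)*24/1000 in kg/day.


Concentration drop: TAN_in - TAN_out = 7.23 - 0.14 = 7.09 mg/L
Hourly TAN removed = Q * dTAN = 296.8 m^3/h * 7.09 mg/L = 2104.312 g/h  (m^3/h * mg/L = g/h)
Daily TAN removed = 2104.312 * 24 = 50503.488 g/day
Convert to kg/day: 50503.488 / 1000 = 50.503488 kg/day

50.503488 kg/day


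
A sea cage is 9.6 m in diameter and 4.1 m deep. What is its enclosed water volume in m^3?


r = d/2 = 9.6/2 = 4.8 m
Base area = pi*r^2 = pi*4.8^2 = 72.382295 m^2
Volume = 72.382295 * 4.1 = 296.767 m^3

296.767 m^3


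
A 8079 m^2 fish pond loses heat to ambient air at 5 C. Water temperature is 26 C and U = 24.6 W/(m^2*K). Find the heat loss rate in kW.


Temperature difference dT = 26 - 5 = 21 K
Heat loss (W) = U * A * dT = 24.6 * 8079 * 21 = 4173611.4 W
Convert to kW: 4173611.4 / 1000 = 4173.6114 kW

4173.6114 kW


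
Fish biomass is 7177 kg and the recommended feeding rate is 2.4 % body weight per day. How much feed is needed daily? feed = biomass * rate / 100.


Feeding rate fraction = 2.4% / 100 = 0.024
Daily feed = 7177 kg * 0.024 = 172.248 kg/day

172.248 kg/day


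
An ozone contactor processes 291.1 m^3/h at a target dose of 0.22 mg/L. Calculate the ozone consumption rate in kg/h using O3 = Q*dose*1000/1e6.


O3 demand (mg/h) = Q * dose * 1000 = 291.1 * 0.22 * 1000 = 64042 mg/h
Convert mg to kg: 64042 / 1e6 = 0.064042 kg/h

0.064042 kg/h


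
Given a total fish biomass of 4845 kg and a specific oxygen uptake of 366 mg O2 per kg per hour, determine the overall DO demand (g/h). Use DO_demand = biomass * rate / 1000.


Total O2 consumption (mg/h) = 4845 kg * 366 mg/(kg*h) = 1773270 mg/h
Convert to g/h: 1773270 / 1000 = 1773.27 g/h

1773.27 g/h


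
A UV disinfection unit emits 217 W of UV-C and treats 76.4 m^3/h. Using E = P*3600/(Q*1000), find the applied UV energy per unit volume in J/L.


Energy delivered per hour = 217 W * 3600 s = 781200 J/h
Volume treated per hour = 76.4 m^3/h * 1000 = 76400 L/h
dose = 781200 / 76400 = 10.2251 J/L

10.2251 J/L


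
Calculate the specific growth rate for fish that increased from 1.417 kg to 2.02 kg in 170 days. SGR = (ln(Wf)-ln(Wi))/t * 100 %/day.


ln(W_f) = ln(2.02) = 0.70309751
ln(W_i) = ln(1.417) = 0.34854196
ln(W_f) - ln(W_i) = 0.70309751 - 0.34854196 = 0.35455555
SGR = 0.35455555 / 170 * 100 = 0.208562 %/day

0.208562 %/day


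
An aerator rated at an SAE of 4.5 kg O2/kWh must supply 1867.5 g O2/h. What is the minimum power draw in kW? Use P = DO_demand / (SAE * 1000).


SAE in g O2/kWh = 4.5 * 1000 = 4500 g/kWh
P = DO_demand / SAE_g = 1867.5 / 4500 = 0.415 kW

0.415 kW


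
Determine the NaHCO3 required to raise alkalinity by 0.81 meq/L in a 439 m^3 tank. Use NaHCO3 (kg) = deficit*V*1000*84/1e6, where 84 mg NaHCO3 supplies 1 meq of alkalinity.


Tank volume in L = 439 m^3 * 1000 = 439000 L
Total meq required = 0.81 meq/L * 439000 L = 355590 meq
NaHCO3 mass = 355590 meq * 84 mg/meq / 1e6 = 29.8696 kg

29.8696 kg


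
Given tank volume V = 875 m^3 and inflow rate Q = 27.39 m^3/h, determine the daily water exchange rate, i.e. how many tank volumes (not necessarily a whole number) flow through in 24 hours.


Daily flow volume = 27.39 m^3/h * 24 h = 657.36 m^3/day
Exchanges = daily flow / tank volume = 657.36 / 875 = 0.751269 exchanges/day

0.751269 exchanges/day


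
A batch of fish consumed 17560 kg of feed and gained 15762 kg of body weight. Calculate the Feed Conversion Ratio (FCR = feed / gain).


FCR = feed consumed / weight gained
FCR = 17560 kg / 15762 kg = 1.11407

1.11407


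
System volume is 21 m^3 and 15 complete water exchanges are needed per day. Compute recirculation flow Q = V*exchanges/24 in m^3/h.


Daily recirculation volume = 21 m^3 * 15 = 315 m^3/day
Flow rate Q = daily volume / 24 h = 315 / 24 = 13.125 m^3/h

13.125 m^3/h


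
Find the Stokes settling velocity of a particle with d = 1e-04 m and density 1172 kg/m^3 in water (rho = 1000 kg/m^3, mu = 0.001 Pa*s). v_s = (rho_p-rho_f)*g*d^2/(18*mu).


Density difference: rho_p - rho_f = 1172 - 1000 = 172 kg/m^3
d^2 = (1e-04)^2 = 1e-08 m^2
Numerator = (rho_p - rho_f) * g * d^2 = 172 * 9.81 * 1e-08 = 1.68732e-05
Denominator = 18 * mu = 18 * 0.001 = 0.018
v_s = 1.68732e-05 / 0.018 = 9.374e-04 m/s
Check: Re = rho_f * v_s * d / mu = 1000 * 9.374e-04 * 1e-04 / 0.001 = 0.0937 < 1, so Stokes' law applies.

9.374e-04 m/s


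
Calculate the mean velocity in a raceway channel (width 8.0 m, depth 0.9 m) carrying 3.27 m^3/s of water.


Cross-sectional area = W * d = 8.0 * 0.9 = 7.2 m^2
Velocity = Q / A = 3.27 / 7.2 = 0.454167 m/s

0.454167 m/s


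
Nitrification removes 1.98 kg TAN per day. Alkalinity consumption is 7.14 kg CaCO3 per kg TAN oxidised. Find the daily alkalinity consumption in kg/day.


Alkalinity factor: 7.14 kg CaCO3 consumed per kg TAN nitrified
alk = 1.98 kg TAN * 7.14 = 14.1372 kg CaCO3/day

14.1372 kg CaCO3/day


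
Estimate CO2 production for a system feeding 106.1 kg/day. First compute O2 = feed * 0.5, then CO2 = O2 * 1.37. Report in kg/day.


O2 = 106.1 * 0.5 = 53.05
CO2 = 53.05 * 1.37 = 72.6785

72.6785 kg/day
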